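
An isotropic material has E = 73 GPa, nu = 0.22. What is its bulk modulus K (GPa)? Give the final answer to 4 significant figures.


K = E / (3*(1-2*nu))
K = 73 / (3*(1-2*0.22))
K = 43.45 GPa


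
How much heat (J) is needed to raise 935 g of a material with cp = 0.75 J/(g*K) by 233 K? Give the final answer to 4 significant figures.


Q = m * cp * dT
Q = 935 * 0.75 * 233
Q = 163400 J


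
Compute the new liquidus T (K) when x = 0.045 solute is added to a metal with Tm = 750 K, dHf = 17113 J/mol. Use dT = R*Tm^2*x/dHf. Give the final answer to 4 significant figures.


dT = R*Tm^2*x / dHf
dT = 8.314 * 750^2 * 0.045 / 17113
dT = 12.2976 K
T_new = 750 - 12.2976 = 737.7 K


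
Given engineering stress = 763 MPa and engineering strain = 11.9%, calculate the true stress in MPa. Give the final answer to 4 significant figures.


sigma_true = sigma_eng * (1 + epsilon_eng)
sigma_true = 763 * (1 + 0.119)
sigma_true = 853.8 MPa


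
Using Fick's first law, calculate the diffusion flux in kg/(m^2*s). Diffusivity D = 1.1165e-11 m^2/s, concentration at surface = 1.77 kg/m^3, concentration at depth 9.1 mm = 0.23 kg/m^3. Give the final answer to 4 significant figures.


J = -D * (dC/dx) = D * (C1 - C2) / dx
J = 1.1165e-11 * (1.77 - 0.23) / 9.1e-03
J = 1.889e-09 kg/(m^2*s)


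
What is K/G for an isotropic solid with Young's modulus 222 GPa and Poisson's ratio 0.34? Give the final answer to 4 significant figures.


G = E / (2*(1+nu))
G = 222 / (2*(1+0.34)) = 82.8358 GPa
K = E / (3*(1-2*nu))
K = 222 / (3*(1-2*0.34)) = 231.25 GPa
K/G = 231.25 / 82.8358 = 2.792


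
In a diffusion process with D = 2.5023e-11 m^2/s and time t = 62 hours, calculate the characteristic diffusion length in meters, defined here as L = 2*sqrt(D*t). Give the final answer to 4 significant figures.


t = 62 hr = 223200 s
Diffusion length = 2*sqrt(D*t)
= 2*sqrt(2.5023e-11 * 223200)
= 4.727e-03 m


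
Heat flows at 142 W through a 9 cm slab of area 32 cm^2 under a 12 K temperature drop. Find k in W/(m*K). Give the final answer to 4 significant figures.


k = Q*L / (A*dT)
L = 0.09 m, A = 3.2e-03 m^2
k = 142 * 0.09 / (3.2e-03 * 12)
k = 332.8 W/(m*K)


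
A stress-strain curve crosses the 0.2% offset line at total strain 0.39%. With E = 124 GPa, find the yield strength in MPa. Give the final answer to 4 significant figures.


Offset strain = 0.002
Elastic strain at yield = total_strain - offset = 3.9e-03 - 0.002 = 1.9e-03
sigma_y = E * elastic_strain = 124000 * 1.9e-03
sigma_y = 235.6 MPa


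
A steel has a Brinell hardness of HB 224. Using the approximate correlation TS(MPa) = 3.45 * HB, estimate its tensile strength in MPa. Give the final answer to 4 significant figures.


TS (MPa) = 3.45 * HB
TS = 3.45 * 224
TS = 772.8 MPa


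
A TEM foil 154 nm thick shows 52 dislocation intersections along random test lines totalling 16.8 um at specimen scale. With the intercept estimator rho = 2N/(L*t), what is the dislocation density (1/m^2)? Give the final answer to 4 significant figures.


rho = 2N / (L * t)
L = 16.8 um = 1.68e-05 m, t = 154 nm = 1.54e-07 m
rho = 2 * 52 / (1.68e-05 * 1.54e-07)
rho = 4.02e+13 1/m^2


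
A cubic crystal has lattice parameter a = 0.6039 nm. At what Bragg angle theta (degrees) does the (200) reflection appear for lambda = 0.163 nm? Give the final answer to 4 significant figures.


d = a / sqrt(h^2+k^2+l^2)
d = 0.6039 / sqrt(4) = 0.30195 nm
lambda = 2*d*sin(theta)  =>  sin(theta) = lambda / (2*d)
sin(theta) = 0.163 / (2 * 0.30195) = 0.269912
theta = 15.66 deg


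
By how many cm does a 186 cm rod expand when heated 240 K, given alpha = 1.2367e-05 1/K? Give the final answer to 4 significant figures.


dL = L0 * alpha * dT
dL = 186 * 1.2367e-05 * 240
dL = 0.5521 cm


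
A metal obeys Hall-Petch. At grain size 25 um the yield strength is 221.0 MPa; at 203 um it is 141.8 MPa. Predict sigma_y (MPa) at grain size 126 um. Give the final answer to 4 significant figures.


sigma_y = sigma0 + k / sqrt(d)
1/sqrt(d1) = 1/sqrt(2.5e-05) = 200;  1/sqrt(d2) = 70.1862
k = (sigma1 - sigma2) / (1/sqrt(d1) - 1/sqrt(d2)) = (221.0 - 141.8) / (200 - 70.1862) = 0.610105 MPa*m^0.5
sigma0 = sigma1 - k/sqrt(d1) = 221.0 - 0.610105*200 = 98.979 MPa
sigma_y(d3) = 98.979 + 0.610105 / sqrt(1.26e-04) = 153.3 MPa


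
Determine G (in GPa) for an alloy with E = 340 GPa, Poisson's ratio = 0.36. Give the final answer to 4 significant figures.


G = E / (2*(1+nu))
G = 340 / (2*(1+0.36))
G = 125 GPa


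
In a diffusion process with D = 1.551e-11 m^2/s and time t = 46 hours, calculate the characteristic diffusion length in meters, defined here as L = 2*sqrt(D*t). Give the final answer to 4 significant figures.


t = 46 hr = 165600 s
Diffusion length = 2*sqrt(D*t)
= 2*sqrt(1.551e-11 * 165600)
= 3.205e-03 m


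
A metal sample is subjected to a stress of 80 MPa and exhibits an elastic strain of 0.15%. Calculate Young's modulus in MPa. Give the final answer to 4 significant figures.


E = sigma / epsilon
epsilon = 0.15% = 1.5e-03
E = 80 / 1.5e-03
E = 53330 MPa


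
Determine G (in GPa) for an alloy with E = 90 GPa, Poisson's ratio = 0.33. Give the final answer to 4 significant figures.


G = E / (2*(1+nu))
G = 90 / (2*(1+0.33))
G = 33.83 GPa


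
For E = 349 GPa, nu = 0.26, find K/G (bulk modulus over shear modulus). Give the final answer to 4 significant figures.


G = E / (2*(1+nu))
G = 349 / (2*(1+0.26)) = 138.492 GPa
K = E / (3*(1-2*nu))
K = 349 / (3*(1-2*0.26)) = 242.361 GPa
K/G = 242.361 / 138.492 = 1.75


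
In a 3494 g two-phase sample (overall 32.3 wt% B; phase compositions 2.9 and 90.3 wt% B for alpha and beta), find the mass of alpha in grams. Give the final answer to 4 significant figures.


f_alpha = (C_beta - C0) / (C_beta - C_alpha)
f_alpha = (90.3 - 32.3) / (90.3 - 2.9) = 0.663616
m_alpha = f_alpha * m_total = 0.663616 * 3494 = 2319 g


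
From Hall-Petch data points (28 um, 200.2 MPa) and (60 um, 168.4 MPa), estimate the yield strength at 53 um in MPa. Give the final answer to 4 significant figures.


sigma_y = sigma0 + k / sqrt(d)
1/sqrt(d1) = 1/sqrt(2.8e-05) = 188.982;  1/sqrt(d2) = 129.099
k = (sigma1 - sigma2) / (1/sqrt(d1) - 1/sqrt(d2)) = (200.2 - 168.4) / (188.982 - 129.099) = 0.531037 MPa*m^0.5
sigma0 = sigma1 - k/sqrt(d1) = 200.2 - 0.531037*188.982 = 99.8434 MPa
sigma_y(d3) = 99.8434 + 0.531037 / sqrt(5.3e-05) = 172.8 MPa


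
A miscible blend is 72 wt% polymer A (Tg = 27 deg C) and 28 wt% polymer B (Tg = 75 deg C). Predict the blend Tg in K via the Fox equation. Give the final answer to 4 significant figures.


1/Tg = w1/Tg1 + w2/Tg2 (in Kelvin)
Tg1 = 300.15 K, Tg2 = 348.15 K
1/Tg = 0.72/300.15 + 0.28/348.15
Tg = 312.2 K


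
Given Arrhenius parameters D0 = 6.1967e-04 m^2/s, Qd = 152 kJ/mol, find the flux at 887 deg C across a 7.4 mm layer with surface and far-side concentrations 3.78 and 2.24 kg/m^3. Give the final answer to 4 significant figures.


Step 1: D = D0 * exp(-Qd/(R*T))
T = 887 + 273.15 = 1160.15 K
D = 6.1967e-04 * exp(-152e3 / (8.314 * 1160.15)) = 8.87686e-11 m^2/s
Step 2: J = D * (C1 - C2) / dx
J = 8.87686e-11 * (3.78 - 2.24) / 7.4e-03
J = 1.847e-08 kg/(m^2*s)


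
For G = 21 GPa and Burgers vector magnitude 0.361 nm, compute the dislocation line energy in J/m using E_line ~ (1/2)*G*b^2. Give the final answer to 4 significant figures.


E = G*b^2/2
b = 0.361 nm = 3.61e-10 m
G = 21 GPa = 2.1e+10 Pa
E = 0.5 * 2.1e+10 * (3.61e-10)^2
E = 1.368e-09 J/m


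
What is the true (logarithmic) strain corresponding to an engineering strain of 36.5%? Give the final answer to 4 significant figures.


epsilon_true = ln(1 + epsilon_eng)
epsilon_true = ln(1 + 0.365)
epsilon_true = 0.3112


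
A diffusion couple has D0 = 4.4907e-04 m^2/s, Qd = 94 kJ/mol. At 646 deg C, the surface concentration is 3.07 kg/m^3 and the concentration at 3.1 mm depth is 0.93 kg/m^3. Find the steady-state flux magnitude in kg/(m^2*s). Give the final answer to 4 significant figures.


Step 1: D = D0 * exp(-Qd/(R*T))
T = 646 + 273.15 = 919.15 K
D = 4.4907e-04 * exp(-94e3 / (8.314 * 919.15)) = 2.04253e-09 m^2/s
Step 2: J = D * (C1 - C2) / dx
J = 2.04253e-09 * (3.07 - 0.93) / 3.1e-03
J = 1.41e-06 kg/(m^2*s)


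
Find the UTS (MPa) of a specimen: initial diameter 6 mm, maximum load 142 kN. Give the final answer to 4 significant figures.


A0 = pi*(d/2)^2 = pi*(6/2)^2 = 28.2743 mm^2
UTS = F_max / A0 = 142*1000 / 28.2743
UTS = 5022 MPa


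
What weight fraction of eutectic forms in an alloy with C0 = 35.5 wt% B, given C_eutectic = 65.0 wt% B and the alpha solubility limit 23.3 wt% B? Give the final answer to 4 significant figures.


f_primary = (C_e - C0) / (C_e - C_alpha_max)
f_primary = (65.0 - 35.5) / (65.0 - 23.3)
f_primary = 0.707434
f_eutectic = 1 - 0.707434 = 0.2926


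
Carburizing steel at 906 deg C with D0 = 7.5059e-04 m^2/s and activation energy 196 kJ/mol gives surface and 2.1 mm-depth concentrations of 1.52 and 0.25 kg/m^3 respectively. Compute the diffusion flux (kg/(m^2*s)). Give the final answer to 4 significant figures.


Step 1: D = D0 * exp(-Qd/(R*T))
T = 906 + 273.15 = 1179.15 K
D = 7.5059e-04 * exp(-196e3 / (8.314 * 1179.15)) = 1.55802e-12 m^2/s
Step 2: J = D * (C1 - C2) / dx
J = 1.55802e-12 * (1.52 - 0.25) / 2.1e-03
J = 9.422e-10 kg/(m^2*s)


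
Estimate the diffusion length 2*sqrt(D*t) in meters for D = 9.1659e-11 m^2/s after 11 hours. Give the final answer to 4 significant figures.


t = 11 hr = 39600 s
Diffusion length = 2*sqrt(D*t)
= 2*sqrt(9.1659e-11 * 39600)
= 3.81e-03 m


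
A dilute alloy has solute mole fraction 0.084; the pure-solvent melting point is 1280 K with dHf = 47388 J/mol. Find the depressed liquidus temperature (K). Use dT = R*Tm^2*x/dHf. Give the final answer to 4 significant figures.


dT = R*Tm^2*x / dHf
dT = 8.314 * 1280^2 * 0.084 / 47388
dT = 24.1458 K
T_new = 1280 - 24.1458 = 1256 K


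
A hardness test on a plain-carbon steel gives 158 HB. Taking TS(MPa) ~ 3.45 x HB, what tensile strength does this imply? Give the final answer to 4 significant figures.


TS (MPa) = 3.45 * HB
TS = 3.45 * 158
TS = 545.1 MPa


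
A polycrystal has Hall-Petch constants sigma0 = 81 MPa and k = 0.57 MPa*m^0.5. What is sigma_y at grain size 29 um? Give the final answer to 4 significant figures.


sigma_y = sigma0 + k / sqrt(d)
d = 29 um = 2.9e-05 m
sigma_y = 81 + 0.57 / sqrt(2.9e-05)
sigma_y = 186.8 MPa


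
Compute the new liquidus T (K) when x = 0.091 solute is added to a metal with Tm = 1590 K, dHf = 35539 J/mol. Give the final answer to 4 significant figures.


dT = R*Tm^2*x / dHf
dT = 8.314 * 1590^2 * 0.091 / 35539
dT = 53.8196 K
T_new = 1590 - 53.8196 = 1536 K


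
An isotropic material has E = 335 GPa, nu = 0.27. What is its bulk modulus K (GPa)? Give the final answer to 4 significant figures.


K = E / (3*(1-2*nu))
K = 335 / (3*(1-2*0.27))
K = 242.8 GPa


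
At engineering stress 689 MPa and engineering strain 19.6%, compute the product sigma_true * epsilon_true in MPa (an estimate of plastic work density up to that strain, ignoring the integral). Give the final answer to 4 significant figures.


sigma_true = sigma_eng * (1 + epsilon_eng)
sigma_true = 689 * (1 + 0.196) = 824.044 MPa
epsilon_true = ln(1 + epsilon_eng)
epsilon_true = ln(1 + 0.196) = 0.178983
sigma_true * epsilon_true = 824.044 * 0.178983 = 147.5 MPa


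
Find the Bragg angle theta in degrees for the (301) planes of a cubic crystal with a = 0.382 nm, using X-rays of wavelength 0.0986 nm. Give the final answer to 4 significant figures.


d = a / sqrt(h^2+k^2+l^2)
d = 0.382 / sqrt(10) = 0.120799 nm
lambda = 2*d*sin(theta)  =>  sin(theta) = lambda / (2*d)
sin(theta) = 0.0986 / (2 * 0.120799) = 0.408116
theta = 24.09 deg


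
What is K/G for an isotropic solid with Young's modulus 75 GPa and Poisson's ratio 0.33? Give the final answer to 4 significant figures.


G = E / (2*(1+nu))
G = 75 / (2*(1+0.33)) = 28.1955 GPa
K = E / (3*(1-2*nu))
K = 75 / (3*(1-2*0.33)) = 73.5294 GPa
K/G = 73.5294 / 28.1955 = 2.608


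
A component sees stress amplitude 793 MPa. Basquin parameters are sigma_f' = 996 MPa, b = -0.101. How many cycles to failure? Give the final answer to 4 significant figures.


sigma_a = sigma_f' * (2*Nf)^b
2*Nf = (sigma_a / sigma_f')^(1/b)
2*Nf = (793 / 996)^(1/-0.101)
2*Nf = 9.55127
Nf = 4.776 cycles


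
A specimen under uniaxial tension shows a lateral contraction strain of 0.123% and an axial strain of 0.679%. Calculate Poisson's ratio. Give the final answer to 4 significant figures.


nu = -epsilon_lat / epsilon_axial
Lateral strain is contraction (negative), so using magnitudes:
nu = 0.123 / 0.679
nu = 0.1811


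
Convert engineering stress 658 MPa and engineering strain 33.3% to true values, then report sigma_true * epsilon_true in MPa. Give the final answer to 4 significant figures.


sigma_true = sigma_eng * (1 + epsilon_eng)
sigma_true = 658 * (1 + 0.333) = 877.114 MPa
epsilon_true = ln(1 + epsilon_eng)
epsilon_true = ln(1 + 0.333) = 0.287432
sigma_true * epsilon_true = 877.114 * 0.287432 = 252.1 MPa


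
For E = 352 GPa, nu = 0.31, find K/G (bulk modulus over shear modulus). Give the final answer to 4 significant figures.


G = E / (2*(1+nu))
G = 352 / (2*(1+0.31)) = 134.351 GPa
K = E / (3*(1-2*nu))
K = 352 / (3*(1-2*0.31)) = 308.772 GPa
K/G = 308.772 / 134.351 = 2.298


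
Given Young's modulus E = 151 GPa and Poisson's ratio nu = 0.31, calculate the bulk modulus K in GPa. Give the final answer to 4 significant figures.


K = E / (3*(1-2*nu))
K = 151 / (3*(1-2*0.31))
K = 132.5 GPa


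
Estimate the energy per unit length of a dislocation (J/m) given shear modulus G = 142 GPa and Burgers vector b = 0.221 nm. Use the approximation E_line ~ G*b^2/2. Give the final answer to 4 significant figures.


E = G*b^2/2
b = 0.221 nm = 2.21e-10 m
G = 142 GPa = 1.42e+11 Pa
E = 0.5 * 1.42e+11 * (2.21e-10)^2
E = 3.468e-09 J/m


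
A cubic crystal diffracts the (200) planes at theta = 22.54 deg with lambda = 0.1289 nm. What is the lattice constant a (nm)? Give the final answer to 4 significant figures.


d = lambda / (2*sin(theta))
d = 0.1289 / (2*sin(22.54 deg))
d = 0.168133 nm
a = d * sqrt(h^2+k^2+l^2) = 0.168133 * sqrt(4)
a = 0.3363 nm


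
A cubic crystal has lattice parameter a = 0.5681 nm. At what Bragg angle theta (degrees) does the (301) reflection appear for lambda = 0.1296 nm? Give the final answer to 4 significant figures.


d = a / sqrt(h^2+k^2+l^2)
d = 0.5681 / sqrt(10) = 0.179649 nm
lambda = 2*d*sin(theta)  =>  sin(theta) = lambda / (2*d)
sin(theta) = 0.1296 / (2 * 0.179649) = 0.360703
theta = 21.14 deg


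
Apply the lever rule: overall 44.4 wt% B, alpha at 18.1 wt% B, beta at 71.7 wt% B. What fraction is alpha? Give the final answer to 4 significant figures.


f_alpha = (C_beta - C0) / (C_beta - C_alpha)
f_alpha = (71.7 - 44.4) / (71.7 - 18.1)
f_alpha = 0.5093


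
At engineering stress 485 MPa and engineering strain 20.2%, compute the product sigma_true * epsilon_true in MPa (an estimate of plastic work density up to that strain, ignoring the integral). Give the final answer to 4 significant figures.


sigma_true = sigma_eng * (1 + epsilon_eng)
sigma_true = 485 * (1 + 0.202) = 582.97 MPa
epsilon_true = ln(1 + epsilon_eng)
epsilon_true = ln(1 + 0.202) = 0.183987
sigma_true * epsilon_true = 582.97 * 0.183987 = 107.3 MPa


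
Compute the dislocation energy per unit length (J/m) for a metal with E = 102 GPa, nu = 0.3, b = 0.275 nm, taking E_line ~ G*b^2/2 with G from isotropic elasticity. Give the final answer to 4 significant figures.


Step 1: G = E / (2*(1+nu))
G = 102 / (2*(1+0.3)) = 39.2308 GPa = 3.92308e+10 Pa
Step 2: E_line = G*b^2/2
b = 0.275 nm = 2.75e-10 m
E_line = 0.5 * 3.92308e+10 * (2.75e-10)^2 = 1.483e-09 J/m


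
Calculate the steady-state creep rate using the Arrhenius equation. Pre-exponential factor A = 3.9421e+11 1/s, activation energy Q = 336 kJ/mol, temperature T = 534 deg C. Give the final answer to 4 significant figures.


rate = A * exp(-Q / (R*T))
T = 534 + 273.15 = 807.15 K
rate = 3.9421e+11 * exp(-336e3 / (8.314 * 807.15))
rate = 7.091e-11 1/s


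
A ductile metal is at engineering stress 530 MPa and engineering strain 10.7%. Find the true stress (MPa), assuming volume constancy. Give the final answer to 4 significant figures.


sigma_true = sigma_eng * (1 + epsilon_eng)
sigma_true = 530 * (1 + 0.107)
sigma_true = 586.7 MPa


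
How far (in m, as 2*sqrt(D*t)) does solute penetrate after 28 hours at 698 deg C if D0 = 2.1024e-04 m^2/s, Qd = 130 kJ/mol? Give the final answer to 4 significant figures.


Step 1: D = D0 * exp(-Qd/(R*T))
T = 971.15 K
D = 2.1024e-04 * exp(-130e3 / (8.314 * 971.15)) = 2.13911e-11 m^2/s
Step 2: L = 2*sqrt(D*t)
t = 28 h = 100800 s
L = 2*sqrt(2.13911e-11 * 100800) = 2.937e-03 m


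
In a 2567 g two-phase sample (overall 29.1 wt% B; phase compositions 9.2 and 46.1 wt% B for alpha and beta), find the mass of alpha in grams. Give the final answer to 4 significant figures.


f_alpha = (C_beta - C0) / (C_beta - C_alpha)
f_alpha = (46.1 - 29.1) / (46.1 - 9.2) = 0.460705
m_alpha = f_alpha * m_total = 0.460705 * 2567 = 1183 g


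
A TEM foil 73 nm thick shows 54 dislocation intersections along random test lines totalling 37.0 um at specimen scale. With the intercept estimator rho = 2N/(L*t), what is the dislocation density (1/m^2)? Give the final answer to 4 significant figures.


rho = 2N / (L * t)
L = 37.0 um = 3.7e-05 m, t = 73 nm = 7.3e-08 m
rho = 2 * 54 / (3.7e-05 * 7.3e-08)
rho = 3.999e+13 1/m^2


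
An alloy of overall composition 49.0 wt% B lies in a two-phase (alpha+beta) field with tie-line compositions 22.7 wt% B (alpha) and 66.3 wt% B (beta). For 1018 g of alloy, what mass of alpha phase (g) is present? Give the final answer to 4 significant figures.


f_alpha = (C_beta - C0) / (C_beta - C_alpha)
f_alpha = (66.3 - 49.0) / (66.3 - 22.7) = 0.396789
m_alpha = f_alpha * m_total = 0.396789 * 1018 = 403.9 g


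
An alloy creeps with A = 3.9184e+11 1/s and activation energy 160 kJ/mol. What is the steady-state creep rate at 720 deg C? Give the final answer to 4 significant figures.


rate = A * exp(-Q / (R*T))
T = 720 + 273.15 = 993.15 K
rate = 3.9184e+11 * exp(-160e3 / (8.314 * 993.15))
rate = 1505 1/s


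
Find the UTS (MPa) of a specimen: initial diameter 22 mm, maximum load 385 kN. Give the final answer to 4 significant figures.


A0 = pi*(d/2)^2 = pi*(22/2)^2 = 380.133 mm^2
UTS = F_max / A0 = 385*1000 / 380.133
UTS = 1013 MPa


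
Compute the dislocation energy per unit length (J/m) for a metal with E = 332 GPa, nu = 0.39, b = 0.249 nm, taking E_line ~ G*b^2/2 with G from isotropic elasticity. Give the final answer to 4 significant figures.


Step 1: G = E / (2*(1+nu))
G = 332 / (2*(1+0.39)) = 119.424 GPa = 1.19424e+11 Pa
Step 2: E_line = G*b^2/2
b = 0.249 nm = 2.49e-10 m
E_line = 0.5 * 1.19424e+11 * (2.49e-10)^2 = 3.702e-09 J/m


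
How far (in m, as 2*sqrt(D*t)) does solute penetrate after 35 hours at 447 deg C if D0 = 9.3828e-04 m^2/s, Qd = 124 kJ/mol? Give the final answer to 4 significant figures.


Step 1: D = D0 * exp(-Qd/(R*T))
T = 720.15 K
D = 9.3828e-04 * exp(-124e3 / (8.314 * 720.15)) = 9.5042e-13 m^2/s
Step 2: L = 2*sqrt(D*t)
t = 35 h = 126000 s
L = 2*sqrt(9.5042e-13 * 126000) = 6.921e-04 m


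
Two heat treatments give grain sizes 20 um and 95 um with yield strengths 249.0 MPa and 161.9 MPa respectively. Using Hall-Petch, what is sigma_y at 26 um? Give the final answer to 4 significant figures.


sigma_y = sigma0 + k / sqrt(d)
1/sqrt(d1) = 1/sqrt(2e-05) = 223.607;  1/sqrt(d2) = 102.598
k = (sigma1 - sigma2) / (1/sqrt(d1) - 1/sqrt(d2)) = (249.0 - 161.9) / (223.607 - 102.598) = 0.719781 MPa*m^0.5
sigma0 = sigma1 - k/sqrt(d1) = 249.0 - 0.719781*223.607 = 88.052 MPa
sigma_y(d3) = 88.052 + 0.719781 / sqrt(2.6e-05) = 229.2 MPa


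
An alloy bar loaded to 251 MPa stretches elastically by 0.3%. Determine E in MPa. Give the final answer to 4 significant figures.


E = sigma / epsilon
epsilon = 0.3% = 3e-03
E = 251 / 3e-03
E = 83670 MPa


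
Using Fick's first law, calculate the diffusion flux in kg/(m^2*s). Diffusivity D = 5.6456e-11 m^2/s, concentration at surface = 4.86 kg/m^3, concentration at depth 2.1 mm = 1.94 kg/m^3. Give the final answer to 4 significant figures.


J = -D * (dC/dx) = D * (C1 - C2) / dx
J = 5.6456e-11 * (4.86 - 1.94) / 2.1e-03
J = 7.85e-08 kg/(m^2*s)


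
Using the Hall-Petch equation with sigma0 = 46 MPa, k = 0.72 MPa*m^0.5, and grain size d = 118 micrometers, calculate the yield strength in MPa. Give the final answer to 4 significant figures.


sigma_y = sigma0 + k / sqrt(d)
d = 118 um = 1.18e-04 m
sigma_y = 46 + 0.72 / sqrt(1.18e-04)
sigma_y = 112.3 MPa


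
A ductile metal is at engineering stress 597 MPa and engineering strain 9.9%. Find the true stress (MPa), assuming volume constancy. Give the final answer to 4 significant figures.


sigma_true = sigma_eng * (1 + epsilon_eng)
sigma_true = 597 * (1 + 0.099)
sigma_true = 656.1 MPa


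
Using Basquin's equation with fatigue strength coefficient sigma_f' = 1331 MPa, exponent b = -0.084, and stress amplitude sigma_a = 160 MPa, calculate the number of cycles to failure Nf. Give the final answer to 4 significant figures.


sigma_a = sigma_f' * (2*Nf)^b
2*Nf = (sigma_a / sigma_f')^(1/b)
2*Nf = (160 / 1331)^(1/-0.084)
2*Nf = 8.97578e+10
Nf = 4.488e+10 cycles


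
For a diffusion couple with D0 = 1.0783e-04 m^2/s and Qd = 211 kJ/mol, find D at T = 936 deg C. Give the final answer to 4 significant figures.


D = D0 * exp(-Qd / (R*T))
T = 1209.15 K
D = 1.0783e-04 * exp(-211e3 / (8.314 * 1209.15))
D = 8.267e-14 m^2/s


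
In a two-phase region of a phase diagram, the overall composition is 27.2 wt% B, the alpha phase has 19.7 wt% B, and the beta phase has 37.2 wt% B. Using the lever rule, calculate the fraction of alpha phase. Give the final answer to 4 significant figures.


f_alpha = (C_beta - C0) / (C_beta - C_alpha)
f_alpha = (37.2 - 27.2) / (37.2 - 19.7)
f_alpha = 0.5714


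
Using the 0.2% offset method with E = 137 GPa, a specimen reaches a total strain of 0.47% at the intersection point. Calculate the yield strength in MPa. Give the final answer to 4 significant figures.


Offset strain = 0.002
Elastic strain at yield = total_strain - offset = 4.7e-03 - 0.002 = 2.7e-03
sigma_y = E * elastic_strain = 137000 * 2.7e-03
sigma_y = 369.9 MPa


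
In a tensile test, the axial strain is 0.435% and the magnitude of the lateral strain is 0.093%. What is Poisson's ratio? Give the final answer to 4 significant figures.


nu = -epsilon_lat / epsilon_axial
Lateral strain is contraction (negative), so using magnitudes:
nu = 0.093 / 0.435
nu = 0.2138


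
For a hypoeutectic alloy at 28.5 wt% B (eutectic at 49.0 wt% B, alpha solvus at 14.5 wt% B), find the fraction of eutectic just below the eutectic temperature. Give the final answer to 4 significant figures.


f_primary = (C_e - C0) / (C_e - C_alpha_max)
f_primary = (49.0 - 28.5) / (49.0 - 14.5)
f_primary = 0.594203
f_eutectic = 1 - 0.594203 = 0.4058


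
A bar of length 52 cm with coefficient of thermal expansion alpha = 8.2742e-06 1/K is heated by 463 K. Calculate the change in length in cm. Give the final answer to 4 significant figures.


dL = L0 * alpha * dT
dL = 52 * 8.2742e-06 * 463
dL = 0.1992 cm


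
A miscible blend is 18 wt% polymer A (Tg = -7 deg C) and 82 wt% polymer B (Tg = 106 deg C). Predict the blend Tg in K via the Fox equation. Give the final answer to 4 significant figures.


1/Tg = w1/Tg1 + w2/Tg2 (in Kelvin)
Tg1 = 266.15 K, Tg2 = 379.15 K
1/Tg = 0.18/266.15 + 0.82/379.15
Tg = 352.2 K


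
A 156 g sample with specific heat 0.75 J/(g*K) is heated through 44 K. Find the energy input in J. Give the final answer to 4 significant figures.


Q = m * cp * dT
Q = 156 * 0.75 * 44
Q = 5148 J


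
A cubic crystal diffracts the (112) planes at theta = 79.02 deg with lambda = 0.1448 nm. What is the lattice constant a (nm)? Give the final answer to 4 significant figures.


d = lambda / (2*sin(theta))
d = 0.1448 / (2*sin(79.02 deg))
d = 0.0737501 nm
a = d * sqrt(h^2+k^2+l^2) = 0.0737501 * sqrt(6)
a = 0.1807 nm


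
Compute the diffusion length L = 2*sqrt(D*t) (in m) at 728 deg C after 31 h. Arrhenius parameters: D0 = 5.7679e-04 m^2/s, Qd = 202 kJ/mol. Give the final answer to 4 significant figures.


Step 1: D = D0 * exp(-Qd/(R*T))
T = 1001.15 K
D = 5.7679e-04 * exp(-202e3 / (8.314 * 1001.15)) = 1.66479e-14 m^2/s
Step 2: L = 2*sqrt(D*t)
t = 31 h = 111600 s
L = 2*sqrt(1.66479e-14 * 111600) = 8.621e-05 m


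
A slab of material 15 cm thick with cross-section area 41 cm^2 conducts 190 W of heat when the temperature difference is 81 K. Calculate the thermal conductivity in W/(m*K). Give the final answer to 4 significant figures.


k = Q*L / (A*dT)
L = 0.15 m, A = 4.1e-03 m^2
k = 190 * 0.15 / (4.1e-03 * 81)
k = 85.82 W/(m*K)


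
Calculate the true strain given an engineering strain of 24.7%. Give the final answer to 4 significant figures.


epsilon_true = ln(1 + epsilon_eng)
epsilon_true = ln(1 + 0.247)
epsilon_true = 0.2207


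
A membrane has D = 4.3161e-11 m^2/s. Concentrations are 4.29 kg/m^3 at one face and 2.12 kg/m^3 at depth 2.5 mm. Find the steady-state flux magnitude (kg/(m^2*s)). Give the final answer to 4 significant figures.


J = -D * (dC/dx) = D * (C1 - C2) / dx
J = 4.3161e-11 * (4.29 - 2.12) / 2.5e-03
J = 3.746e-08 kg/(m^2*s)


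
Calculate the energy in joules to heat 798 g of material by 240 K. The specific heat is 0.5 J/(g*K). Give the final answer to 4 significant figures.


Q = m * cp * dT
Q = 798 * 0.5 * 240
Q = 95760 J


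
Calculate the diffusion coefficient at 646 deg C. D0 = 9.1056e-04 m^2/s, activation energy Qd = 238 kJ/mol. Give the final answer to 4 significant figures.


D = D0 * exp(-Qd / (R*T))
T = 919.15 K
D = 9.1056e-04 * exp(-238e3 / (8.314 * 919.15))
D = 2.713e-17 m^2/s


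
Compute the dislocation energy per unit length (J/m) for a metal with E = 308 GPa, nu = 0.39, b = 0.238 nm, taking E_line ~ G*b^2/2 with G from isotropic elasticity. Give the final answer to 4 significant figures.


Step 1: G = E / (2*(1+nu))
G = 308 / (2*(1+0.39)) = 110.791 GPa = 1.10791e+11 Pa
Step 2: E_line = G*b^2/2
b = 0.238 nm = 2.38e-10 m
E_line = 0.5 * 1.10791e+11 * (2.38e-10)^2 = 3.138e-09 J/m


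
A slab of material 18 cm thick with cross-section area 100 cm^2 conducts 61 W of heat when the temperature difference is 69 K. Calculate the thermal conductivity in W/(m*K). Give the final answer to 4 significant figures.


k = Q*L / (A*dT)
L = 0.18 m, A = 0.01 m^2
k = 61 * 0.18 / (0.01 * 69)
k = 15.91 W/(m*K)


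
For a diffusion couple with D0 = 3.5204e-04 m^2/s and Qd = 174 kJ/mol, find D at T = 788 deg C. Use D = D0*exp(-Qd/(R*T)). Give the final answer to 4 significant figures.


D = D0 * exp(-Qd / (R*T))
T = 1061.15 K
D = 3.5204e-04 * exp(-174e3 / (8.314 * 1061.15))
D = 9.577e-13 m^2/s


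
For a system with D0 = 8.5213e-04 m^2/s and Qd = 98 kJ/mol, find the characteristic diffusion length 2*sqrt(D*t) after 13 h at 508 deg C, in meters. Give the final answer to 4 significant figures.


Step 1: D = D0 * exp(-Qd/(R*T))
T = 781.15 K
D = 8.5213e-04 * exp(-98e3 / (8.314 * 781.15)) = 2.38296e-10 m^2/s
Step 2: L = 2*sqrt(D*t)
t = 13 h = 46800 s
L = 2*sqrt(2.38296e-10 * 46800) = 6.679e-03 m


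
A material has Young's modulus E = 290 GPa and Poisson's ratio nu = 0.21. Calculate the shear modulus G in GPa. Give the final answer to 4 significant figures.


G = E / (2*(1+nu))
G = 290 / (2*(1+0.21))
G = 119.8 GPa


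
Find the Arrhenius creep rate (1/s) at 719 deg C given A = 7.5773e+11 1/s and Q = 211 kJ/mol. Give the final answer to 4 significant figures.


rate = A * exp(-Q / (R*T))
T = 719 + 273.15 = 992.15 K
rate = 7.5773e+11 * exp(-211e3 / (8.314 * 992.15))
rate = 5.894 1/s


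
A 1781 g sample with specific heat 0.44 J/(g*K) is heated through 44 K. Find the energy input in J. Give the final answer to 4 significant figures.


Q = m * cp * dT
Q = 1781 * 0.44 * 44
Q = 34480 J


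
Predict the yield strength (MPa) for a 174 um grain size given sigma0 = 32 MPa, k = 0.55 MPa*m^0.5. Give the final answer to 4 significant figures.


sigma_y = sigma0 + k / sqrt(d)
d = 174 um = 1.74e-04 m
sigma_y = 32 + 0.55 / sqrt(1.74e-04)
sigma_y = 73.7 MPa


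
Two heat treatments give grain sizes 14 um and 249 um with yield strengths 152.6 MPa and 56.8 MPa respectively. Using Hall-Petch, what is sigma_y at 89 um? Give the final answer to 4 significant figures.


sigma_y = sigma0 + k / sqrt(d)
1/sqrt(d1) = 1/sqrt(1.4e-05) = 267.261;  1/sqrt(d2) = 63.3724
k = (sigma1 - sigma2) / (1/sqrt(d1) - 1/sqrt(d2)) = (152.6 - 56.8) / (267.261 - 63.3724) = 0.469864 MPa*m^0.5
sigma0 = sigma1 - k/sqrt(d1) = 152.6 - 0.469864*267.261 = 27.0236 MPa
sigma_y(d3) = 27.0236 + 0.469864 / sqrt(8.9e-05) = 76.83 MPa


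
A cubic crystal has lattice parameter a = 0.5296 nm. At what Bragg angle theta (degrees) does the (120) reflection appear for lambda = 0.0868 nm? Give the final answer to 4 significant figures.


d = a / sqrt(h^2+k^2+l^2)
d = 0.5296 / sqrt(5) = 0.236844 nm
lambda = 2*d*sin(theta)  =>  sin(theta) = lambda / (2*d)
sin(theta) = 0.0868 / (2 * 0.236844) = 0.183243
theta = 10.56 deg


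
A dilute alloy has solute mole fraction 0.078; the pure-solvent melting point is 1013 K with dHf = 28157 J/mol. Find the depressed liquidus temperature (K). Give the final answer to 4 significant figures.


dT = R*Tm^2*x / dHf
dT = 8.314 * 1013^2 * 0.078 / 28157
dT = 23.634 K
T_new = 1013 - 23.634 = 989.4 K


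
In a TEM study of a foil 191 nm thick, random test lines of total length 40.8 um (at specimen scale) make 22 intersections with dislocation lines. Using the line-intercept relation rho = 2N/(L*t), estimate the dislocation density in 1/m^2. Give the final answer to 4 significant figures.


rho = 2N / (L * t)
L = 40.8 um = 4.08e-05 m, t = 191 nm = 1.91e-07 m
rho = 2 * 22 / (4.08e-05 * 1.91e-07)
rho = 5.646e+12 1/m^2


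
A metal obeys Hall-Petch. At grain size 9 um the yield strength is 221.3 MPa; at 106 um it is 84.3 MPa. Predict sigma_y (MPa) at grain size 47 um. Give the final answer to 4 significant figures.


sigma_y = sigma0 + k / sqrt(d)
1/sqrt(d1) = 1/sqrt(9e-06) = 333.333;  1/sqrt(d2) = 97.1286
k = (sigma1 - sigma2) / (1/sqrt(d1) - 1/sqrt(d2)) = (221.3 - 84.3) / (333.333 - 97.1286) = 0.580005 MPa*m^0.5
sigma0 = sigma1 - k/sqrt(d1) = 221.3 - 0.580005*333.333 = 27.9649 MPa
sigma_y(d3) = 27.9649 + 0.580005 / sqrt(4.7e-05) = 112.6 MPa


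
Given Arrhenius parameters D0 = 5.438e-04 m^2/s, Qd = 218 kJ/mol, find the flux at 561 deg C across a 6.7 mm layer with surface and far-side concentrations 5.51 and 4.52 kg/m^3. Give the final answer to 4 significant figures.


Step 1: D = D0 * exp(-Qd/(R*T))
T = 561 + 273.15 = 834.15 K
D = 5.438e-04 * exp(-218e3 / (8.314 * 834.15)) = 1.21267e-17 m^2/s
Step 2: J = D * (C1 - C2) / dx
J = 1.21267e-17 * (5.51 - 4.52) / 6.7e-03
J = 1.792e-15 kg/(m^2*s)


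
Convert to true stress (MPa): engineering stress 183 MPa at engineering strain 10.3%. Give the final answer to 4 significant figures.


sigma_true = sigma_eng * (1 + epsilon_eng)
sigma_true = 183 * (1 + 0.103)
sigma_true = 201.8 MPa


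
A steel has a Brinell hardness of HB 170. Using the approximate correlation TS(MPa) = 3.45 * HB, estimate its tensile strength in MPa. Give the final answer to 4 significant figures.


TS (MPa) = 3.45 * HB
TS = 3.45 * 170
TS = 586.5 MPa


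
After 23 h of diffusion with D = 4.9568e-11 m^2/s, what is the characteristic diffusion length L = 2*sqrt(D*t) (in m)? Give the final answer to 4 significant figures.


t = 23 hr = 82800 s
Diffusion length = 2*sqrt(D*t)
= 2*sqrt(4.9568e-11 * 82800)
= 4.052e-03 m


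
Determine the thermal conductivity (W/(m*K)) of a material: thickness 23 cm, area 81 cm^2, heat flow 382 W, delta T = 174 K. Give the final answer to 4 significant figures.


k = Q*L / (A*dT)
L = 0.23 m, A = 8.1e-03 m^2
k = 382 * 0.23 / (8.1e-03 * 174)
k = 62.34 W/(m*K)


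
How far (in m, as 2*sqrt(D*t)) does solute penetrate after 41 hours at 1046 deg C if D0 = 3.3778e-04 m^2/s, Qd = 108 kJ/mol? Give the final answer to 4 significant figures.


Step 1: D = D0 * exp(-Qd/(R*T))
T = 1319.15 K
D = 3.3778e-04 * exp(-108e3 / (8.314 * 1319.15)) = 1.78642e-08 m^2/s
Step 2: L = 2*sqrt(D*t)
t = 41 h = 147600 s
L = 2*sqrt(1.78642e-08 * 147600) = 0.1027 m


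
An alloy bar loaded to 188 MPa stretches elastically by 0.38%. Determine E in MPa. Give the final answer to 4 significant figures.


E = sigma / epsilon
epsilon = 0.38% = 3.8e-03
E = 188 / 3.8e-03
E = 49470 MPa


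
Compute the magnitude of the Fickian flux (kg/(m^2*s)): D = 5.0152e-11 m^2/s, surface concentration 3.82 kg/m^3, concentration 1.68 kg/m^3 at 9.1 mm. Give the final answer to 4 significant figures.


J = -D * (dC/dx) = D * (C1 - C2) / dx
J = 5.0152e-11 * (3.82 - 1.68) / 9.1e-03
J = 1.179e-08 kg/(m^2*s)


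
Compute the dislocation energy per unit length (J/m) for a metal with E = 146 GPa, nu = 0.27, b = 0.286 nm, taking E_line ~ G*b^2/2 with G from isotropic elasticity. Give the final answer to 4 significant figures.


Step 1: G = E / (2*(1+nu))
G = 146 / (2*(1+0.27)) = 57.4803 GPa = 5.74803e+10 Pa
Step 2: E_line = G*b^2/2
b = 0.286 nm = 2.86e-10 m
E_line = 0.5 * 5.74803e+10 * (2.86e-10)^2 = 2.351e-09 J/m


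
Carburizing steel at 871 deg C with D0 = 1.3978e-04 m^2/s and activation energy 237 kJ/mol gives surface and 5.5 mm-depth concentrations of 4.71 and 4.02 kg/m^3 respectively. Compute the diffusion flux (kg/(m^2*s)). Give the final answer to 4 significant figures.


Step 1: D = D0 * exp(-Qd/(R*T))
T = 871 + 273.15 = 1144.15 K
D = 1.3978e-04 * exp(-237e3 / (8.314 * 1144.15)) = 2.11415e-15 m^2/s
Step 2: J = D * (C1 - C2) / dx
J = 2.11415e-15 * (4.71 - 4.02) / 5.5e-03
J = 2.652e-13 kg/(m^2*s)


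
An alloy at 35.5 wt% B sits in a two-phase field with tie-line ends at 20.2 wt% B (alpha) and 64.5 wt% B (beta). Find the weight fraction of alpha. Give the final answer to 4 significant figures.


f_alpha = (C_beta - C0) / (C_beta - C_alpha)
f_alpha = (64.5 - 35.5) / (64.5 - 20.2)
f_alpha = 0.6546


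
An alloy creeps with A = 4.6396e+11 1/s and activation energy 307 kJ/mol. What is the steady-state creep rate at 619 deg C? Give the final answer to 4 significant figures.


rate = A * exp(-Q / (R*T))
T = 619 + 273.15 = 892.15 K
rate = 4.6396e+11 * exp(-307e3 / (8.314 * 892.15))
rate = 4.912e-07 1/s


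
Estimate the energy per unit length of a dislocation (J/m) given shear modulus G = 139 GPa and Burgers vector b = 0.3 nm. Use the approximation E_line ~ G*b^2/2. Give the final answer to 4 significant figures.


E = G*b^2/2
b = 0.3 nm = 3e-10 m
G = 139 GPa = 1.39e+11 Pa
E = 0.5 * 1.39e+11 * (3e-10)^2
E = 6.255e-09 J/m


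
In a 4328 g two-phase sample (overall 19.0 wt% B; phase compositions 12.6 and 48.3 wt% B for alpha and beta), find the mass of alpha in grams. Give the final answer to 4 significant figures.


f_alpha = (C_beta - C0) / (C_beta - C_alpha)
f_alpha = (48.3 - 19.0) / (48.3 - 12.6) = 0.820728
m_alpha = f_alpha * m_total = 0.820728 * 4328 = 3552 g


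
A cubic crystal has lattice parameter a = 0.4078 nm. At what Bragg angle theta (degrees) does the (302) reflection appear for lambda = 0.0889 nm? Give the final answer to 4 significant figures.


d = a / sqrt(h^2+k^2+l^2)
d = 0.4078 / sqrt(13) = 0.113103 nm
lambda = 2*d*sin(theta)  =>  sin(theta) = lambda / (2*d)
sin(theta) = 0.0889 / (2 * 0.113103) = 0.393003
theta = 23.14 deg


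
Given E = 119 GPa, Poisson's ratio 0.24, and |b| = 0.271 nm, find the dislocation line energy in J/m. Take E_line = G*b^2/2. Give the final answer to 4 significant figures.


Step 1: G = E / (2*(1+nu))
G = 119 / (2*(1+0.24)) = 47.9839 GPa = 4.79839e+10 Pa
Step 2: E_line = G*b^2/2
b = 0.271 nm = 2.71e-10 m
E_line = 0.5 * 4.79839e+10 * (2.71e-10)^2 = 1.762e-09 J/m


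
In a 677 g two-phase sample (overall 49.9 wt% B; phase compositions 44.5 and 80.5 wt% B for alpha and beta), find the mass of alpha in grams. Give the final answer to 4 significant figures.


f_alpha = (C_beta - C0) / (C_beta - C_alpha)
f_alpha = (80.5 - 49.9) / (80.5 - 44.5) = 0.85
m_alpha = f_alpha * m_total = 0.85 * 677 = 575.5 g


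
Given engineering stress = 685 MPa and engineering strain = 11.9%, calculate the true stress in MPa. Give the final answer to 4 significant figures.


sigma_true = sigma_eng * (1 + epsilon_eng)
sigma_true = 685 * (1 + 0.119)
sigma_true = 766.5 MPa


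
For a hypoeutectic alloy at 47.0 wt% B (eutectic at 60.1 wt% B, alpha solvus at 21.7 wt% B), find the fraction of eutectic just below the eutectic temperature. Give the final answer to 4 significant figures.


f_primary = (C_e - C0) / (C_e - C_alpha_max)
f_primary = (60.1 - 47.0) / (60.1 - 21.7)
f_primary = 0.341146
f_eutectic = 1 - 0.341146 = 0.6589


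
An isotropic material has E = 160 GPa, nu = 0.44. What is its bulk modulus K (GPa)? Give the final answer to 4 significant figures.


K = E / (3*(1-2*nu))
K = 160 / (3*(1-2*0.44))
K = 444.4 GPa


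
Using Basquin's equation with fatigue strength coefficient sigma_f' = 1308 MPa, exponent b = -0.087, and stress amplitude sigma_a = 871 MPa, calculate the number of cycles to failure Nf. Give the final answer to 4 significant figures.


sigma_a = sigma_f' * (2*Nf)^b
2*Nf = (sigma_a / sigma_f')^(1/b)
2*Nf = (871 / 1308)^(1/-0.087)
2*Nf = 107.094
Nf = 53.55 cycles


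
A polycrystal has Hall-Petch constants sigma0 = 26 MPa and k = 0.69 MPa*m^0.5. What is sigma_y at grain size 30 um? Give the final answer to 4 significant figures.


sigma_y = sigma0 + k / sqrt(d)
d = 30 um = 3e-05 m
sigma_y = 26 + 0.69 / sqrt(3e-05)
sigma_y = 152 MPa


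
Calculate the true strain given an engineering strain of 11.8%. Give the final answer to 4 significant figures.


epsilon_true = ln(1 + epsilon_eng)
epsilon_true = ln(1 + 0.118)
epsilon_true = 0.1115


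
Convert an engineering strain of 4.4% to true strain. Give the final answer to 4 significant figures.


epsilon_true = ln(1 + epsilon_eng)
epsilon_true = ln(1 + 0.044)
epsilon_true = 0.04306


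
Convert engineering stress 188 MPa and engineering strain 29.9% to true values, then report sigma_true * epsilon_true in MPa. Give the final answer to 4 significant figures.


sigma_true = sigma_eng * (1 + epsilon_eng)
sigma_true = 188 * (1 + 0.299) = 244.212 MPa
epsilon_true = ln(1 + epsilon_eng)
epsilon_true = ln(1 + 0.299) = 0.261595
sigma_true * epsilon_true = 244.212 * 0.261595 = 63.88 MPa


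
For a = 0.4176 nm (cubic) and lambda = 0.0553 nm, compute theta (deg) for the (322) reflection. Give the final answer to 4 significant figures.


d = a / sqrt(h^2+k^2+l^2)
d = 0.4176 / sqrt(17) = 0.101283 nm
lambda = 2*d*sin(theta)  =>  sin(theta) = lambda / (2*d)
sin(theta) = 0.0553 / (2 * 0.101283) = 0.272998
theta = 15.84 deg


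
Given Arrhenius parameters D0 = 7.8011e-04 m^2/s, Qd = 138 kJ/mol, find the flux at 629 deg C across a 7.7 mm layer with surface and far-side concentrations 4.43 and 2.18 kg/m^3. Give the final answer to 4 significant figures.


Step 1: D = D0 * exp(-Qd/(R*T))
T = 629 + 273.15 = 902.15 K
D = 7.8011e-04 * exp(-138e3 / (8.314 * 902.15)) = 7.9734e-12 m^2/s
Step 2: J = D * (C1 - C2) / dx
J = 7.9734e-12 * (4.43 - 2.18) / 7.7e-03
J = 2.33e-09 kg/(m^2*s)


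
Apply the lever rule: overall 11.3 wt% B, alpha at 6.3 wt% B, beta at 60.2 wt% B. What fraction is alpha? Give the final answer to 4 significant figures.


f_alpha = (C_beta - C0) / (C_beta - C_alpha)
f_alpha = (60.2 - 11.3) / (60.2 - 6.3)
f_alpha = 0.9072


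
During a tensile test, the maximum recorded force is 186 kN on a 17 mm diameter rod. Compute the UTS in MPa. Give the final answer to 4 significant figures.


A0 = pi*(d/2)^2 = pi*(17/2)^2 = 226.98 mm^2
UTS = F_max / A0 = 186*1000 / 226.98
UTS = 819.5 MPa
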